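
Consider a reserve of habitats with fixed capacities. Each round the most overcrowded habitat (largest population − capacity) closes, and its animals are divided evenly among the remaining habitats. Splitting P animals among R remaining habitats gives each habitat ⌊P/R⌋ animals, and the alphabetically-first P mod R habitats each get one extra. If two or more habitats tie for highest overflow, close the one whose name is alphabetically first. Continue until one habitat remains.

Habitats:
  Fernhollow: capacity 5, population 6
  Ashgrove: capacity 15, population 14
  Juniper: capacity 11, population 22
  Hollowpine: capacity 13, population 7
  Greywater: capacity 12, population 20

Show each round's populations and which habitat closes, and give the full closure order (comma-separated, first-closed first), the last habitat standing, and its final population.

Closure order: Juniper, Greywater, Fernhollow, Ashgrove
Last habitat: Hollowpine with 69 animals

Round 1: Ashgrove=14 Fernhollow=6 Greywater=20 Hollowpine=7 Juniper=22 → close Juniper (overflow 11)
  22÷4 = 5 each, +1 to first 2
Round 2: Ashgrove=20 Fernhollow=12 Greywater=25 Hollowpine=12 → close Greywater (overflow 13)
  25÷3 = 8 each, +1 to first 1
Round 3: Ashgrove=29 Fernhollow=20 Hollowpine=20 → close Fernhollow (overflow 15)
  20÷2 = 10 each, +1 to first 0
Round 4: Ashgrove=39 Hollowpine=30 → close Ashgrove (overflow 24)
  39÷1 = 39 each, +1 to first 0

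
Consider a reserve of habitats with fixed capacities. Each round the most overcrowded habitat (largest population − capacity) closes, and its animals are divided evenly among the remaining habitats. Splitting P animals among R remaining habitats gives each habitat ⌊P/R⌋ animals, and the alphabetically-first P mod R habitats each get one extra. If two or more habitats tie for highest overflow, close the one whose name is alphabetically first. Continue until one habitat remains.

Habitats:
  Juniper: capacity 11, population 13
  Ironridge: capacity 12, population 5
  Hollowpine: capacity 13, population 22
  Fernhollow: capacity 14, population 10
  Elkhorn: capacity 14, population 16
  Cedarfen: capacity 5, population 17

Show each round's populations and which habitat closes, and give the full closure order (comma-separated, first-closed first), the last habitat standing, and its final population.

Round 1: Cedarfen=17 Elkhorn=16 Fernhollow=10 Hollowpine=22 Ironridge=5 Juniper=13 → close Cedarfen (overflow 12)
  17÷5 = 3 each, +1 to first 2
Round 2: Elkhorn=20 Fernhollow=14 Hollowpine=25 Ironridge=8 Juniper=16 → close Hollowpine (overflow 12)
  25÷4 = 6 each, +1 to first 1
Round 3: Elkhorn=27 Fernhollow=20 Ironridge=14 Juniper=22 → close Elkhorn (overflow 13)
  27÷3 = 9 each, +1 to first 0
Round 4: Fernhollow=29 Ironridge=23 Juniper=31 → close Juniper (overflow 20)
  31÷2 = 15 each, +1 to first 1
Round 5: Fernhollow=45 Ironridge=38 → close Fernhollow (overflow 31)
  45÷1 = 45 each, +1 to first 0

Closure order: Cedarfen, Hollowpine, Elkhorn, Juniper, Fernhollow
Last habitat: Ironridge with 83 animals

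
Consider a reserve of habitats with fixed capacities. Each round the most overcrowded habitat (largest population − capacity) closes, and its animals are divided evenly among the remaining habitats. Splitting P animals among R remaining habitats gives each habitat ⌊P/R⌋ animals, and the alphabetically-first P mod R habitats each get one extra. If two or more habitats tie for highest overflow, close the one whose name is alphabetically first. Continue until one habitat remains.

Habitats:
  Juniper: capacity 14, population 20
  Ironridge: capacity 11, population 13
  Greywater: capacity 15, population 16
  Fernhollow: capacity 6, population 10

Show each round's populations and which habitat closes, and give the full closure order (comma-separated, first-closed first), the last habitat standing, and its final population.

Round 1: Fernhollow=10 Greywater=16 Ironridge=13 Juniper=20 → close Juniper (overflow 6)
  20÷3 = 6 each, +1 to first 2
Round 2: Fernhollow=17 Greywater=23 Ironridge=19 → close Fernhollow (overflow 11)
  17÷2 = 8 each, +1 to first 1
Round 3: Greywater=32 Ironridge=27 → close Greywater (overflow 17)
  32÷1 = 32 each, +1 to first 0

Closure order: Juniper, Fernhollow, Greywater
Last habitat: Ironridge with 59 animals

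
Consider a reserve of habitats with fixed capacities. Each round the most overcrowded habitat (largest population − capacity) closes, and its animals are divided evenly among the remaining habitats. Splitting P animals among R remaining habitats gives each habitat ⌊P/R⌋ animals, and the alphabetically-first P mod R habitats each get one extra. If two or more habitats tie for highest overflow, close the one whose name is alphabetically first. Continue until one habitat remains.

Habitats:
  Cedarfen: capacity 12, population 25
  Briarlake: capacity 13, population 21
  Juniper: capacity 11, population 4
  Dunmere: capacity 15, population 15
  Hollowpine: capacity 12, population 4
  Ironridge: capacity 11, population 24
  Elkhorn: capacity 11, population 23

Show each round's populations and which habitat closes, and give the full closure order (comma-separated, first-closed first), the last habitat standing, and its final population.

Round 1: Briarlake=21 Cedarfen=25 Dunmere=15 Elkhorn=23 Hollowpine=4 Ironridge=24 Juniper=4 → close Cedarfen (overflow 13)
  25÷6 = 4 each, +1 to first 1
Round 2: Briarlake=26 Dunmere=19 Elkhorn=27 Hollowpine=8 Ironridge=28 Juniper=8 → close Ironridge (overflow 17)
  28÷5 = 5 each, +1 to first 3
Round 3: Briarlake=32 Dunmere=25 Elkhorn=33 Hollowpine=13 Juniper=13 → close Elkhorn (overflow 22)
  33÷4 = 8 each, +1 to first 1
Round 4: Briarlake=41 Dunmere=33 Hollowpine=21 Juniper=21 → close Briarlake (overflow 28)
  41÷3 = 13 each, +1 to first 2
Round 5: Dunmere=47 Hollowpine=35 Juniper=34 → close Dunmere (overflow 32)
  47÷2 = 23 each, +1 to first 1
Round 6: Hollowpine=59 Juniper=57 → close Hollowpine (overflow 47)
  59÷1 = 59 each, +1 to first 0

Closure order: Cedarfen, Ironridge, Elkhorn, Briarlake, Dunmere, Hollowpine
Last habitat: Juniper with 116 animals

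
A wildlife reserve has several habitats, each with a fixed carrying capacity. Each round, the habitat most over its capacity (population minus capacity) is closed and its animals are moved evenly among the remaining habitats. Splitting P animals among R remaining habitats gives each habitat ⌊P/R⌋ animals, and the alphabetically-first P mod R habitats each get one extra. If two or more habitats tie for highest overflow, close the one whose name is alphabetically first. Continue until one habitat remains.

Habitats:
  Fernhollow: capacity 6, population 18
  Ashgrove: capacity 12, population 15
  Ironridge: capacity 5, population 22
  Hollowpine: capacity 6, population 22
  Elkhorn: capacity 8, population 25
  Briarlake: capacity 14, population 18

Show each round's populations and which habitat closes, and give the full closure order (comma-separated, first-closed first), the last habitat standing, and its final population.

Closure order: Elkhorn, Ironridge, Hollowpine, Fernhollow, Ashgrove
Last habitat: Briarlake with 120 animals

Round 1: Ashgrove=15 Briarlake=18 Elkhorn=25 Fernhollow=18 Hollowpine=22 Ironridge=22 → close Elkhorn (overflow 17)
  25÷5 = 5 each, +1 to first 0
Round 2: Ashgrove=20 Briarlake=23 Fernhollow=23 Hollowpine=27 Ironridge=27 → close Ironridge (overflow 22)
  27÷4 = 6 each, +1 to first 3
Round 3: Ashgrove=27 Briarlake=30 Fernhollow=30 Hollowpine=33 → close Hollowpine (overflow 27)
  33÷3 = 11 each, +1 to first 0
Round 4: Ashgrove=38 Briarlake=41 Fernhollow=41 → close Fernhollow (overflow 35)
  41÷2 = 20 each, +1 to first 1
Round 5: Ashgrove=59 Briarlake=61 → close Ashgrove (overflow 47)
  59÷1 = 59 each, +1 to first 0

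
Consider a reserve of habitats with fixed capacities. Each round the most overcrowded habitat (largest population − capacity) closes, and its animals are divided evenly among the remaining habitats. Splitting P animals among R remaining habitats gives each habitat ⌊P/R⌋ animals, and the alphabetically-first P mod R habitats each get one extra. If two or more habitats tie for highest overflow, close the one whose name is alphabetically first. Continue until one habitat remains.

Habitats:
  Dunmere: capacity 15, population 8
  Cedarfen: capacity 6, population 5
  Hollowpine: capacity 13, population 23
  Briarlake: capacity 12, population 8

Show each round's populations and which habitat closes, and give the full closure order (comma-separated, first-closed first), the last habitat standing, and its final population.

Round 1: Briarlake=8 Cedarfen=5 Dunmere=8 Hollowpine=23 → close Hollowpine (overflow 10)
  23÷3 = 7 each, +1 to first 2
Round 2: Briarlake=16 Cedarfen=13 Dunmere=15 → close Cedarfen (overflow 7)
  13÷2 = 6 each, +1 to first 1
Round 3: Briarlake=23 Dunmere=21 → close Briarlake (overflow 11)
  23÷1 = 23 each, +1 to first 0

Closure order: Hollowpine, Cedarfen, Briarlake
Last habitat: Dunmere with 44 animals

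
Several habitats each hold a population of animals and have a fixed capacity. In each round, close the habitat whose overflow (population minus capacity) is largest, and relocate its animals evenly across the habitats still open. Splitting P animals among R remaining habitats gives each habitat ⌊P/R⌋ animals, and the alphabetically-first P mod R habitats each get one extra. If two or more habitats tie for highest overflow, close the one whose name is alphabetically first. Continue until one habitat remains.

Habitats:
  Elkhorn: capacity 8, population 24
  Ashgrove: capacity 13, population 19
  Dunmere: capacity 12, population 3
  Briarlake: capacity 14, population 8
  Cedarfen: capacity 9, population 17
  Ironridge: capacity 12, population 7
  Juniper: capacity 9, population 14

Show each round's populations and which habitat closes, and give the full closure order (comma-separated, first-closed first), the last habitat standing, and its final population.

Closure order: Elkhorn, Cedarfen, Ashgrove, Juniper, Briarlake, Ironridge
Last habitat: Dunmere with 92 animals

Round 1: Ashgrove=19 Briarlake=8 Cedarfen=17 Dunmere=3 Elkhorn=24 Ironridge=7 Juniper=14 → close Elkhorn (overflow 16)
  24÷6 = 4 each, +1 to first 0
Round 2: Ashgrove=23 Briarlake=12 Cedarfen=21 Dunmere=7 Ironridge=11 Juniper=18 → close Cedarfen (overflow 12)
  21÷5 = 4 each, +1 to first 1
Round 3: Ashgrove=28 Briarlake=16 Dunmere=11 Ironridge=15 Juniper=22 → close Ashgrove (overflow 15)
  28÷4 = 7 each, +1 to first 0
Round 4: Briarlake=23 Dunmere=18 Ironridge=22 Juniper=29 → close Juniper (overflow 20)
  29÷3 = 9 each, +1 to first 2
Round 5: Briarlake=33 Dunmere=28 Ironridge=31 → close Briarlake (overflow 19)
  33÷2 = 16 each, +1 to first 1
Round 6: Dunmere=45 Ironridge=47 → close Ironridge (overflow 35)
  47÷1 = 47 each, +1 to first 0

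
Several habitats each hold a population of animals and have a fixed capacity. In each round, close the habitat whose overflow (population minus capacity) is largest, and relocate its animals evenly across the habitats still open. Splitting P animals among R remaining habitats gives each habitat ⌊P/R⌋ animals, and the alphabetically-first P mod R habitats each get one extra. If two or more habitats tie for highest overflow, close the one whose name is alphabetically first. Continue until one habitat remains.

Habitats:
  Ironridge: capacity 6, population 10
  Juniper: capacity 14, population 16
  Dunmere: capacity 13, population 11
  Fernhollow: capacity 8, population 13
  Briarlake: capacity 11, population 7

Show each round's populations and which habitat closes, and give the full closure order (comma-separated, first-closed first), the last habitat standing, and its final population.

Round 1: Briarlake=7 Dunmere=11 Fernhollow=13 Ironridge=10 Juniper=16 → close Fernhollow (overflow 5)
  13÷4 = 3 each, +1 to first 1
Round 2: Briarlake=11 Dunmere=14 Ironridge=13 Juniper=19 → close Ironridge (overflow 7)
  13÷3 = 4 each, +1 to first 1
Round 3: Briarlake=16 Dunmere=18 Juniper=23 → close Juniper (overflow 9)
  23÷2 = 11 each, +1 to first 1
Round 4: Briarlake=28 Dunmere=29 → close Briarlake (overflow 17)
  28÷1 = 28 each, +1 to first 0

Closure order: Fernhollow, Ironridge, Juniper, Briarlake
Last habitat: Dunmere with 57 animals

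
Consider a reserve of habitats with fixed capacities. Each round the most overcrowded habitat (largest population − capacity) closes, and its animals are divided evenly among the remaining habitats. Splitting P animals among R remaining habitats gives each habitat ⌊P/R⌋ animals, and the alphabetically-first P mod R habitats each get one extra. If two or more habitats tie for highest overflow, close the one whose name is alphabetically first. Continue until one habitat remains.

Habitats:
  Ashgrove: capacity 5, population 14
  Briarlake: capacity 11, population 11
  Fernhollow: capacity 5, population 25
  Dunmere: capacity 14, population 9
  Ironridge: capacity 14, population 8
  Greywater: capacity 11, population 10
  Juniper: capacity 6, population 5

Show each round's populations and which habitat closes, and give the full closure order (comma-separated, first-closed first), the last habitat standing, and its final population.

Round 1: Ashgrove=14 Briarlake=11 Dunmere=9 Fernhollow=25 Greywater=10 Ironridge=8 Juniper=5 → close Fernhollow (overflow 20)
  25÷6 = 4 each, +1 to first 1
Round 2: Ashgrove=19 Briarlake=15 Dunmere=13 Greywater=14 Ironridge=12 Juniper=9 → close Ashgrove (overflow 14)
  19÷5 = 3 each, +1 to first 4
Round 3: Briarlake=19 Dunmere=17 Greywater=18 Ironridge=16 Juniper=12 → close Briarlake (overflow 8)
  19÷4 = 4 each, +1 to first 3
Round 4: Dunmere=22 Greywater=23 Ironridge=21 Juniper=16 → close Greywater (overflow 12)
  23÷3 = 7 each, +1 to first 2
Round 5: Dunmere=30 Ironridge=29 Juniper=23 → close Juniper (overflow 17)
  23÷2 = 11 each, +1 to first 1
Round 6: Dunmere=42 Ironridge=40 → close Dunmere (overflow 28)
  42÷1 = 42 each, +1 to first 0

Closure order: Fernhollow, Ashgrove, Briarlake, Greywater, Juniper, Dunmere
Last habitat: Ironridge with 82 animals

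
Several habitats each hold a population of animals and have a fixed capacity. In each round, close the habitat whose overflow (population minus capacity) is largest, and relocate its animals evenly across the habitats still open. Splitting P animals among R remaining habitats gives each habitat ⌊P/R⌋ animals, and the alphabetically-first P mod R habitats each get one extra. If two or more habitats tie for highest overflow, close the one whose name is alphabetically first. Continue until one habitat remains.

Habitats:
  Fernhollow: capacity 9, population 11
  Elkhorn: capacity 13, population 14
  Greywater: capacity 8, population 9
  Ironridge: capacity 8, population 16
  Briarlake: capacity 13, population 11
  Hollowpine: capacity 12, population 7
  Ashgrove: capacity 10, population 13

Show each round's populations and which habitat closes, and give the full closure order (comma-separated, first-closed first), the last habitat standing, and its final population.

Round 1: Ashgrove=13 Briarlake=11 Elkhorn=14 Fernhollow=11 Greywater=9 Hollowpine=7 Ironridge=16 → close Ironridge (overflow 8)
  16÷6 = 2 each, +1 to first 4
Round 2: Ashgrove=16 Briarlake=14 Elkhorn=17 Fernhollow=14 Greywater=11 Hollowpine=9 → close Ashgrove (overflow 6)
  16÷5 = 3 each, +1 to first 1
Round 3: Briarlake=18 Elkhorn=20 Fernhollow=17 Greywater=14 Hollowpine=12 → close Fernhollow (overflow 8)
  17÷4 = 4 each, +1 to first 1
Round 4: Briarlake=23 Elkhorn=24 Greywater=18 Hollowpine=16 → close Elkhorn (overflow 11)
  24÷3 = 8 each, +1 to first 0
Round 5: Briarlake=31 Greywater=26 Hollowpine=24 → close Briarlake (overflow 18)
  31÷2 = 15 each, +1 to first 1
Round 6: Greywater=42 Hollowpine=39 → close Greywater (overflow 34)
  42÷1 = 42 each, +1 to first 0

Closure order: Ironridge, Ashgrove, Fernhollow, Elkhorn, Briarlake, Greywater
Last habitat: Hollowpine with 81 animals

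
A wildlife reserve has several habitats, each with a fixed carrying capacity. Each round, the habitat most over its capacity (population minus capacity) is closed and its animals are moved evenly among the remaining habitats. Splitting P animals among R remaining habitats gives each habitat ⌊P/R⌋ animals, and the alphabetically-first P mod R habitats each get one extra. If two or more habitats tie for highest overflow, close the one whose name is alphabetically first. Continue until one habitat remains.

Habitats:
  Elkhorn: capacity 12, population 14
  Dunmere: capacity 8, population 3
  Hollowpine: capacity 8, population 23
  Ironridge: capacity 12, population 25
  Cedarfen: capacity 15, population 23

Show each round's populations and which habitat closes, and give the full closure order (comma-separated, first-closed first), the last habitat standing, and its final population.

Closure order: Hollowpine, Ironridge, Cedarfen, Elkhorn
Last habitat: Dunmere with 88 animals

Round 1: Cedarfen=23 Dunmere=3 Elkhorn=14 Hollowpine=23 Ironridge=25 → close Hollowpine (overflow 15)
  23÷4 = 5 each, +1 to first 3
Round 2: Cedarfen=29 Dunmere=9 Elkhorn=20 Ironridge=30 → close Ironridge (overflow 18)
  30÷3 = 10 each, +1 to first 0
Round 3: Cedarfen=39 Dunmere=19 Elkhorn=30 → close Cedarfen (overflow 24)
  39÷2 = 19 each, +1 to first 1
Round 4: Dunmere=39 Elkhorn=49 → close Elkhorn (overflow 37)
  49÷1 = 49 each, +1 to first 0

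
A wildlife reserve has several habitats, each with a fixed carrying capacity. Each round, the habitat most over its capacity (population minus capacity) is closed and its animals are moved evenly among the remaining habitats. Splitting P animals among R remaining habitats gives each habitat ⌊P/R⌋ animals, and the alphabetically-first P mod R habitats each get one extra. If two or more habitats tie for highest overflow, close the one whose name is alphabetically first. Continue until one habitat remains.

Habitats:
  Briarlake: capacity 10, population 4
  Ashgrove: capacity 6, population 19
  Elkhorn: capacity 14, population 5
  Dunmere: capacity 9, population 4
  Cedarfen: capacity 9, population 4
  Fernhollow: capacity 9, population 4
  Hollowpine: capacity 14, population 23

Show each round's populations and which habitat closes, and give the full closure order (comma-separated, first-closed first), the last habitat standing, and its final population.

Closure order: Ashgrove, Hollowpine, Briarlake, Cedarfen, Dunmere, Fernhollow
Last habitat: Elkhorn with 63 animals

Round 1: Ashgrove=19 Briarlake=4 Cedarfen=4 Dunmere=4 Elkhorn=5 Fernhollow=4 Hollowpine=23 → close Ashgrove (overflow 13)
  19÷6 = 3 each, +1 to first 1
Round 2: Briarlake=8 Cedarfen=7 Dunmere=7 Elkhorn=8 Fernhollow=7 Hollowpine=26 → close Hollowpine (overflow 12)
  26÷5 = 5 each, +1 to first 1
Round 3: Briarlake=14 Cedarfen=12 Dunmere=12 Elkhorn=13 Fernhollow=12 → close Briarlake (overflow 4)
  14÷4 = 3 each, +1 to first 2
Round 4: Cedarfen=16 Dunmere=16 Elkhorn=16 Fernhollow=15 → close Cedarfen (overflow 7)
  16÷3 = 5 each, +1 to first 1
Round 5: Dunmere=22 Elkhorn=21 Fernhollow=20 → close Dunmere (overflow 13)
  22÷2 = 11 each, +1 to first 0
Round 6: Elkhorn=32 Fernhollow=31 → close Fernhollow (overflow 22)
  31÷1 = 31 each, +1 to first 0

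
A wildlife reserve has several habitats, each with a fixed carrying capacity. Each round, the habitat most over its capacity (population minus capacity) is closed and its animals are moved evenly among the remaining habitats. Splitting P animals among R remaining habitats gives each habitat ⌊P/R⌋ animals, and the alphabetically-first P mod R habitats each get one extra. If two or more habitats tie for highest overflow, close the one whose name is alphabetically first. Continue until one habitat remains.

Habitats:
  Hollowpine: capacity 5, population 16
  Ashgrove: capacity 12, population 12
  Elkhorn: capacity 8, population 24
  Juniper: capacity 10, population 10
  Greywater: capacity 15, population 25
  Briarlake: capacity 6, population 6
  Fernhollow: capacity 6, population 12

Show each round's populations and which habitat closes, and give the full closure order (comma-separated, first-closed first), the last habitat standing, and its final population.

Closure order: Elkhorn, Hollowpine, Greywater, Fernhollow, Ashgrove, Briarlake
Last habitat: Juniper with 105 animals

Round 1: Ashgrove=12 Briarlake=6 Elkhorn=24 Fernhollow=12 Greywater=25 Hollowpine=16 Juniper=10 → close Elkhorn (overflow 16)
  24÷6 = 4 each, +1 to first 0
Round 2: Ashgrove=16 Briarlake=10 Fernhollow=16 Greywater=29 Hollowpine=20 Juniper=14 → close Hollowpine (overflow 15)
  20÷5 = 4 each, +1 to first 0
Round 3: Ashgrove=20 Briarlake=14 Fernhollow=20 Greywater=33 Juniper=18 → close Greywater (overflow 18)
  33÷4 = 8 each, +1 to first 1
Round 4: Ashgrove=29 Briarlake=22 Fernhollow=28 Juniper=26 → close Fernhollow (overflow 22)
  28÷3 = 9 each, +1 to first 1
Round 5: Ashgrove=39 Briarlake=31 Juniper=35 → close Ashgrove (overflow 27)
  39÷2 = 19 each, +1 to first 1
Round 6: Briarlake=51 Juniper=54 → close Briarlake (overflow 45)
  51÷1 = 51 each, +1 to first 0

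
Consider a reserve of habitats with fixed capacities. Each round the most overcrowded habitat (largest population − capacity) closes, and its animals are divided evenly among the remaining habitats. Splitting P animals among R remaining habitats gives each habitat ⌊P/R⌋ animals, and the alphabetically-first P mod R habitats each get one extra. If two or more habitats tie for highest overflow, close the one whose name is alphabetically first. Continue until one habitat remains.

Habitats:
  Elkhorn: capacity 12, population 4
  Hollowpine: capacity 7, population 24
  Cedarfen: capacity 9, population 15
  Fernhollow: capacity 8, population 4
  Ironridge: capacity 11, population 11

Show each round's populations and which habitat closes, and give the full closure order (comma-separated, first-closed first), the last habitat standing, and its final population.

Closure order: Hollowpine, Cedarfen, Ironridge, Fernhollow
Last habitat: Elkhorn with 58 animals

Round 1: Cedarfen=15 Elkhorn=4 Fernhollow=4 Hollowpine=24 Ironridge=11 → close Hollowpine (overflow 17)
  24÷4 = 6 each, +1 to first 0
Round 2: Cedarfen=21 Elkhorn=10 Fernhollow=10 Ironridge=17 → close Cedarfen (overflow 12)
  21÷3 = 7 each, +1 to first 0
Round 3: Elkhorn=17 Fernhollow=17 Ironridge=24 → close Ironridge (overflow 13)
  24÷2 = 12 each, +1 to first 0
Round 4: Elkhorn=29 Fernhollow=29 → close Fernhollow (overflow 21)
  29÷1 = 29 each, +1 to first 0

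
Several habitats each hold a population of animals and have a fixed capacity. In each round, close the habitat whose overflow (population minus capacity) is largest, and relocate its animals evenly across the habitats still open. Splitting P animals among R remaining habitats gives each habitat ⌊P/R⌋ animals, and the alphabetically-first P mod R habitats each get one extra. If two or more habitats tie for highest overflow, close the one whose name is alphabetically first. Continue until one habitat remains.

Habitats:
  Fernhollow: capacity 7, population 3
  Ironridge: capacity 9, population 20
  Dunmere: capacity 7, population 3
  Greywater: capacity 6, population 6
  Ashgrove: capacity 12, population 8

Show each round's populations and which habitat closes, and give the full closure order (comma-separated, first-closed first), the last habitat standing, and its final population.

Round 1: Ashgrove=8 Dunmere=3 Fernhollow=3 Greywater=6 Ironridge=20 → close Ironridge (overflow 11)
  20÷4 = 5 each, +1 to first 0
Round 2: Ashgrove=13 Dunmere=8 Fernhollow=8 Greywater=11 → close Greywater (overflow 5)
  11÷3 = 3 each, +1 to first 2
Round 3: Ashgrove=17 Dunmere=12 Fernhollow=11 → close Ashgrove (overflow 5)
  17÷2 = 8 each, +1 to first 1
Round 4: Dunmere=21 Fernhollow=19 → close Dunmere (overflow 14)
  21÷1 = 21 each, +1 to first 0

Closure order: Ironridge, Greywater, Ashgrove, Dunmere
Last habitat: Fernhollow with 40 animals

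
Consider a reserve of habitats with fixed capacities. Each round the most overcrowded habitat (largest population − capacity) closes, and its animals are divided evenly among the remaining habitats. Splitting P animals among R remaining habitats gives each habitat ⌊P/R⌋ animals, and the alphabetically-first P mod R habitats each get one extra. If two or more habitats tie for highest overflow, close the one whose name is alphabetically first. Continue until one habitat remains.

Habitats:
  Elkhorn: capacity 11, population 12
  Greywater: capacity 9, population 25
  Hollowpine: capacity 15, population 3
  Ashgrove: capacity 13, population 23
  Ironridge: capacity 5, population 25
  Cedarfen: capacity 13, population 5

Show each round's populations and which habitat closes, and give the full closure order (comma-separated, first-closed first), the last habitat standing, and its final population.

Closure order: Ironridge, Greywater, Ashgrove, Elkhorn, Cedarfen
Last habitat: Hollowpine with 93 animals

Round 1: Ashgrove=23 Cedarfen=5 Elkhorn=12 Greywater=25 Hollowpine=3 Ironridge=25 → close Ironridge (overflow 20)
  25÷5 = 5 each, +1 to first 0
Round 2: Ashgrove=28 Cedarfen=10 Elkhorn=17 Greywater=30 Hollowpine=8 → close Greywater (overflow 21)
  30÷4 = 7 each, +1 to first 2
Round 3: Ashgrove=36 Cedarfen=18 Elkhorn=24 Hollowpine=15 → close Ashgrove (overflow 23)
  36÷3 = 12 each, +1 to first 0
Round 4: Cedarfen=30 Elkhorn=36 Hollowpine=27 → close Elkhorn (overflow 25)
  36÷2 = 18 each, +1 to first 0
Round 5: Cedarfen=48 Hollowpine=45 → close Cedarfen (overflow 35)
  48÷1 = 48 each, +1 to first 0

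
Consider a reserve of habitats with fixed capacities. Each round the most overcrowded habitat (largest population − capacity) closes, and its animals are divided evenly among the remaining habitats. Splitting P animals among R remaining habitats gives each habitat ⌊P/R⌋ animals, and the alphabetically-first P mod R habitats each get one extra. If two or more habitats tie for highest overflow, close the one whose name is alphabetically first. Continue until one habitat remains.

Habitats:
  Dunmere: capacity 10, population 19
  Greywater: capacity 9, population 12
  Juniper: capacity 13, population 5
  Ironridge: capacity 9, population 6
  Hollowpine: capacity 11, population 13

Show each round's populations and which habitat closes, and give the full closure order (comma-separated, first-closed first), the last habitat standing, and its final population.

Closure order: Dunmere, Greywater, Hollowpine, Ironridge
Last habitat: Juniper with 55 animals

Round 1: Dunmere=19 Greywater=12 Hollowpine=13 Ironridge=6 Juniper=5 → close Dunmere (overflow 9)
  19÷4 = 4 each, +1 to first 3
Round 2: Greywater=17 Hollowpine=18 Ironridge=11 Juniper=9 → close Greywater (overflow 8)
  17÷3 = 5 each, +1 to first 2
Round 3: Hollowpine=24 Ironridge=17 Juniper=14 → close Hollowpine (overflow 13)
  24÷2 = 12 each, +1 to first 0
Round 4: Ironridge=29 Juniper=26 → close Ironridge (overflow 20)
  29÷1 = 29 each, +1 to first 0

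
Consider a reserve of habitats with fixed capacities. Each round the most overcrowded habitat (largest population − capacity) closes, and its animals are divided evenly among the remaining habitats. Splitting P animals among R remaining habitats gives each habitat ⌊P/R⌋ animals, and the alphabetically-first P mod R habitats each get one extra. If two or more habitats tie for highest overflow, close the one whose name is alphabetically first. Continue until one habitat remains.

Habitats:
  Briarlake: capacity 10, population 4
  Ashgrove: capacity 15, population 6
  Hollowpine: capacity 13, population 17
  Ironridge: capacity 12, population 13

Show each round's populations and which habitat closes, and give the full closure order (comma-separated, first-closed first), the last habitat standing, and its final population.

Closure order: Hollowpine, Ironridge, Briarlake
Last habitat: Ashgrove with 40 animals

Round 1: Ashgrove=6 Briarlake=4 Hollowpine=17 Ironridge=13 → close Hollowpine (overflow 4)
  17÷3 = 5 each, +1 to first 2
Round 2: Ashgrove=12 Briarlake=10 Ironridge=18 → close Ironridge (overflow 6)
  18÷2 = 9 each, +1 to first 0
Round 3: Ashgrove=21 Briarlake=19 → close Briarlake (overflow 9)
  19÷1 = 19 each, +1 to first 0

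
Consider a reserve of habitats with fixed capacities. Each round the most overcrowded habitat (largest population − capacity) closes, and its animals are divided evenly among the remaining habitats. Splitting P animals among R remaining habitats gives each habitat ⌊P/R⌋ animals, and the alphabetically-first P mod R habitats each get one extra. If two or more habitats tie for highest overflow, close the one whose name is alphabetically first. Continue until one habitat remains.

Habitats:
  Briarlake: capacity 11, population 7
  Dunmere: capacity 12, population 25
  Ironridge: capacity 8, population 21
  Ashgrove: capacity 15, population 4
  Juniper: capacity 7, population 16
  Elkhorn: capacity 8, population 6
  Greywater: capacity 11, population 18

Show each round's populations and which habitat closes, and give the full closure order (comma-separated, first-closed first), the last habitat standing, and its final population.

Closure order: Dunmere, Ironridge, Juniper, Greywater, Elkhorn, Briarlake
Last habitat: Ashgrove with 97 animals

Round 1: Ashgrove=4 Briarlake=7 Dunmere=25 Elkhorn=6 Greywater=18 Ironridge=21 Juniper=16 → close Dunmere (overflow 13)
  25÷6 = 4 each, +1 to first 1
Round 2: Ashgrove=9 Briarlake=11 Elkhorn=10 Greywater=22 Ironridge=25 Juniper=20 → close Ironridge (overflow 17)
  25÷5 = 5 each, +1 to first 0
Round 3: Ashgrove=14 Briarlake=16 Elkhorn=15 Greywater=27 Juniper=25 → close Juniper (overflow 18)
  25÷4 = 6 each, +1 to first 1
Round 4: Ashgrove=21 Briarlake=22 Elkhorn=21 Greywater=33 → close Greywater (overflow 22)
  33÷3 = 11 each, +1 to first 0
Round 5: Ashgrove=32 Briarlake=33 Elkhorn=32 → close Elkhorn (overflow 24)
  32÷2 = 16 each, +1 to first 0
Round 6: Ashgrove=48 Briarlake=49 → close Briarlake (overflow 38)
  49÷1 = 49 each, +1 to first 0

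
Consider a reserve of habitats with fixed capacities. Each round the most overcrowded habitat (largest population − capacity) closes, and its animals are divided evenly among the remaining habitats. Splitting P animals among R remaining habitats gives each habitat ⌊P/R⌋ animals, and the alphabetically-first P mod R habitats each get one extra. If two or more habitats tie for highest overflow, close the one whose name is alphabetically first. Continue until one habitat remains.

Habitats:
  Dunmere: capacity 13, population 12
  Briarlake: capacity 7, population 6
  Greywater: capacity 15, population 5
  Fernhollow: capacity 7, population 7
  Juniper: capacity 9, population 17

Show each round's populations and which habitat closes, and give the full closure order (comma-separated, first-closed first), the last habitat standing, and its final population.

Round 1: Briarlake=6 Dunmere=12 Fernhollow=7 Greywater=5 Juniper=17 → close Juniper (overflow 8)
  17÷4 = 4 each, +1 to first 1
Round 2: Briarlake=11 Dunmere=16 Fernhollow=11 Greywater=9 → close Briarlake (overflow 4)
  11÷3 = 3 each, +1 to first 2
Round 3: Dunmere=20 Fernhollow=15 Greywater=12 → close Fernhollow (overflow 8)
  15÷2 = 7 each, +1 to first 1
Round 4: Dunmere=28 Greywater=19 → close Dunmere (overflow 15)
  28÷1 = 28 each, +1 to first 0

Closure order: Juniper, Briarlake, Fernhollow, Dunmere
Last habitat: Greywater with 47 animals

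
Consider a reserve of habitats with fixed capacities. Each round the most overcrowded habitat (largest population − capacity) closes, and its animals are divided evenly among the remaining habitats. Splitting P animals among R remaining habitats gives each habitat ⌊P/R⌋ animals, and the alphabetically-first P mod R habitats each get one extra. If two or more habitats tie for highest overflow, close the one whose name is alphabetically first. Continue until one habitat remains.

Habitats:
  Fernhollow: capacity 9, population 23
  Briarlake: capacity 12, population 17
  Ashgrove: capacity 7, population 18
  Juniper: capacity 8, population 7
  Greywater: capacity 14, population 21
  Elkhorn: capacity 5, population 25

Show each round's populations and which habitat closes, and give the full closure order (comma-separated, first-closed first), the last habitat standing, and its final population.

Closure order: Elkhorn, Fernhollow, Ashgrove, Greywater, Briarlake
Last habitat: Juniper with 111 animals

Round 1: Ashgrove=18 Briarlake=17 Elkhorn=25 Fernhollow=23 Greywater=21 Juniper=7 → close Elkhorn (overflow 20)
  25÷5 = 5 each, +1 to first 0
Round 2: Ashgrove=23 Briarlake=22 Fernhollow=28 Greywater=26 Juniper=12 → close Fernhollow (overflow 19)
  28÷4 = 7 each, +1 to first 0
Round 3: Ashgrove=30 Briarlake=29 Greywater=33 Juniper=19 → close Ashgrove (overflow 23)
  30÷3 = 10 each, +1 to first 0
Round 4: Briarlake=39 Greywater=43 Juniper=29 → close Greywater (overflow 29)
  43÷2 = 21 each, +1 to first 1
Round 5: Briarlake=61 Juniper=50 → close Briarlake (overflow 49)
  61÷1 = 61 each, +1 to first 0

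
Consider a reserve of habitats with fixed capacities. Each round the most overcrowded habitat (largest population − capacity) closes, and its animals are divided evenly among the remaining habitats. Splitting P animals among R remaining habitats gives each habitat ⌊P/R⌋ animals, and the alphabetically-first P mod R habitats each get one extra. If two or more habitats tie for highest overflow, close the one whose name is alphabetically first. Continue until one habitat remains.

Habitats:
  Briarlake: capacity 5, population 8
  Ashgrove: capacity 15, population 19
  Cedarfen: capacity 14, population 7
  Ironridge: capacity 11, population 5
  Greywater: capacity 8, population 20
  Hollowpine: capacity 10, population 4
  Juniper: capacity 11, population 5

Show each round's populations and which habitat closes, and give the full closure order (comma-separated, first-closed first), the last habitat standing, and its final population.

Round 1: Ashgrove=19 Briarlake=8 Cedarfen=7 Greywater=20 Hollowpine=4 Ironridge=5 Juniper=5 → close Greywater (overflow 12)
  20÷6 = 3 each, +1 to first 2
Round 2: Ashgrove=23 Briarlake=12 Cedarfen=10 Hollowpine=7 Ironridge=8 Juniper=8 → close Ashgrove (overflow 8)
  23÷5 = 4 each, +1 to first 3
Round 3: Briarlake=17 Cedarfen=15 Hollowpine=12 Ironridge=12 Juniper=12 → close Briarlake (overflow 12)
  17÷4 = 4 each, +1 to first 1
Round 4: Cedarfen=20 Hollowpine=16 Ironridge=16 Juniper=16 → close Cedarfen (overflow 6)
  20÷3 = 6 each, +1 to first 2
Round 5: Hollowpine=23 Ironridge=23 Juniper=22 → close Hollowpine (overflow 13)
  23÷2 = 11 each, +1 to first 1
Round 6: Ironridge=35 Juniper=33 → close Ironridge (overflow 24)
  35÷1 = 35 each, +1 to first 0

Closure order: Greywater, Ashgrove, Briarlake, Cedarfen, Hollowpine, Ironridge
Last habitat: Juniper with 68 animals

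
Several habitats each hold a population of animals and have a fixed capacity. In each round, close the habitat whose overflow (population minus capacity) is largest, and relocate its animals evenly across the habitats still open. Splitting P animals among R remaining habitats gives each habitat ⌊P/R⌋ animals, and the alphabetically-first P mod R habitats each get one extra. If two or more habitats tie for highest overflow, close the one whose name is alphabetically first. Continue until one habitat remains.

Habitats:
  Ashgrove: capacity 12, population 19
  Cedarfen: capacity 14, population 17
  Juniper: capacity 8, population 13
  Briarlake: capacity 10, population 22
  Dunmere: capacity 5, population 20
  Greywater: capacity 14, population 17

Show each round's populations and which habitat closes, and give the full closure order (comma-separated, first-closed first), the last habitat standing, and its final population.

Closure order: Dunmere, Briarlake, Ashgrove, Juniper, Cedarfen
Last habitat: Greywater with 108 animals

Round 1: Ashgrove=19 Briarlake=22 Cedarfen=17 Dunmere=20 Greywater=17 Juniper=13 → close Dunmere (overflow 15)
  20÷5 = 4 each, +1 to first 0
Round 2: Ashgrove=23 Briarlake=26 Cedarfen=21 Greywater=21 Juniper=17 → close Briarlake (overflow 16)
  26÷4 = 6 each, +1 to first 2
Round 3: Ashgrove=30 Cedarfen=28 Greywater=27 Juniper=23 → close Ashgrove (overflow 18)
  30÷3 = 10 each, +1 to first 0
Round 4: Cedarfen=38 Greywater=37 Juniper=33 → close Juniper (overflow 25)
  33÷2 = 16 each, +1 to first 1
Round 5: Cedarfen=55 Greywater=53 → close Cedarfen (overflow 41)
  55÷1 = 55 each, +1 to first 0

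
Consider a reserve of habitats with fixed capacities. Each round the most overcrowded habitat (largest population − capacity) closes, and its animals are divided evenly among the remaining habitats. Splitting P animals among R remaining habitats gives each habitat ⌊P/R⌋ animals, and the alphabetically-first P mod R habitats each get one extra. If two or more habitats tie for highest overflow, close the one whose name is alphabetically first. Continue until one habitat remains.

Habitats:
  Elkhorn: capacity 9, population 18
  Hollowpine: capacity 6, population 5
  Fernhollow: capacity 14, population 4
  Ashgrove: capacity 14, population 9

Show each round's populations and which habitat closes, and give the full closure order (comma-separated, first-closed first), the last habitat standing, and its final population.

Round 1: Ashgrove=9 Elkhorn=18 Fernhollow=4 Hollowpine=5 → close Elkhorn (overflow 9)
  18÷3 = 6 each, +1 to first 0
Round 2: Ashgrove=15 Fernhollow=10 Hollowpine=11 → close Hollowpine (overflow 5)
  11÷2 = 5 each, +1 to first 1
Round 3: Ashgrove=21 Fernhollow=15 → close Ashgrove (overflow 7)
  21÷1 = 21 each, +1 to first 0

Closure order: Elkhorn, Hollowpine, Ashgrove
Last habitat: Fernhollow with 36 animals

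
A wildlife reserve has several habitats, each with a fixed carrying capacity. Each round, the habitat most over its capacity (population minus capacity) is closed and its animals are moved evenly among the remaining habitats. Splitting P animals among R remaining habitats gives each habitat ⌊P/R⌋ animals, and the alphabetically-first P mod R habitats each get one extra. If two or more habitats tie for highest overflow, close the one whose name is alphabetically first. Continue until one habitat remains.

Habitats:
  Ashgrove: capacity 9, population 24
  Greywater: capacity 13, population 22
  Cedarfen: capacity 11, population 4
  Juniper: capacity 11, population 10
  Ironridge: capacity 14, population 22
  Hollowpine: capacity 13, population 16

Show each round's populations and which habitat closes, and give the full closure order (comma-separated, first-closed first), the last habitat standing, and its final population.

Closure order: Ashgrove, Greywater, Ironridge, Hollowpine, Juniper
Last habitat: Cedarfen with 98 animals

Round 1: Ashgrove=24 Cedarfen=4 Greywater=22 Hollowpine=16 Ironridge=22 Juniper=10 → close Ashgrove (overflow 15)
  24÷5 = 4 each, +1 to first 4
Round 2: Cedarfen=9 Greywater=27 Hollowpine=21 Ironridge=27 Juniper=14 → close Greywater (overflow 14)
  27÷4 = 6 each, +1 to first 3
Round 3: Cedarfen=16 Hollowpine=28 Ironridge=34 Juniper=20 → close Ironridge (overflow 20)
  34÷3 = 11 each, +1 to first 1
Round 4: Cedarfen=28 Hollowpine=39 Juniper=31 → close Hollowpine (overflow 26)
  39÷2 = 19 each, +1 to first 1
Round 5: Cedarfen=48 Juniper=50 → close Juniper (overflow 39)
  50÷1 = 50 each, +1 to first 0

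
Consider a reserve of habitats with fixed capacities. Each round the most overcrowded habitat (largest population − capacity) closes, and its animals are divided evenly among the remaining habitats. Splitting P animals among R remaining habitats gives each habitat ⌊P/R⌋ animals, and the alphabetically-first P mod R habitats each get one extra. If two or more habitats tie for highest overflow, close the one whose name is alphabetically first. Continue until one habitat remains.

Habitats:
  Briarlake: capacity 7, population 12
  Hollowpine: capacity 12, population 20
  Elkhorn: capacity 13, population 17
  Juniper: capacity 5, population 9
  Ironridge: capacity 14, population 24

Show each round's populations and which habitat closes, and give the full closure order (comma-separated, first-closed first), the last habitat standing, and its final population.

Round 1: Briarlake=12 Elkhorn=17 Hollowpine=20 Ironridge=24 Juniper=9 → close Ironridge (overflow 10)
  24÷4 = 6 each, +1 to first 0
Round 2: Briarlake=18 Elkhorn=23 Hollowpine=26 Juniper=15 → close Hollowpine (overflow 14)
  26÷3 = 8 each, +1 to first 2
Round 3: Briarlake=27 Elkhorn=32 Juniper=23 → close Briarlake (overflow 20)
  27÷2 = 13 each, +1 to first 1
Round 4: Elkhorn=46 Juniper=36 → close Elkhorn (overflow 33)
  46÷1 = 46 each, +1 to first 0

Closure order: Ironridge, Hollowpine, Briarlake, Elkhorn
Last habitat: Juniper with 82 animals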